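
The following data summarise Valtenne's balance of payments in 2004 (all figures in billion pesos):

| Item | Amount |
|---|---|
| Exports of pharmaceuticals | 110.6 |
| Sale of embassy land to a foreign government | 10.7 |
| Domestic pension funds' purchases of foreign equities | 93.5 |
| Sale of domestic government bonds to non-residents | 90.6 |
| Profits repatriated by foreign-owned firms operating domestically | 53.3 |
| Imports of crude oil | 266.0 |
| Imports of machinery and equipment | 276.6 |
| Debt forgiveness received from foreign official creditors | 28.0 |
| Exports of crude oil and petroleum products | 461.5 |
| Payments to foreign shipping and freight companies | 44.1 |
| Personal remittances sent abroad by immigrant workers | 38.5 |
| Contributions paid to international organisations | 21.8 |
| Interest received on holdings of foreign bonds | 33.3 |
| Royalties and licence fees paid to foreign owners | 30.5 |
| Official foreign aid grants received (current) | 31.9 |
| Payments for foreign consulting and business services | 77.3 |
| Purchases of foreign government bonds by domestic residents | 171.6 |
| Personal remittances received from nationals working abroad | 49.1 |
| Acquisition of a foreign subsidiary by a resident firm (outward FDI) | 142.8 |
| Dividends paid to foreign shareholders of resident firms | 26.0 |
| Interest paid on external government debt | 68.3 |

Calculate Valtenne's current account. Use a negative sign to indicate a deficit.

Goods: 461.5 - 276.6 + 110.6 - 266.0 = 29.5
Services: -30.5 - 44.1 - 77.3 = -151.9
Primary income: 33.3 - 53.3 - 68.3 - 26.0 = -114.3
Secondary income: -21.8 + 49.1 + 31.9 - 38.5 = 20.7
Current account = 29.5 + (-151.9) + (-114.3) + 20.7 = -216.0
(Excluded from the current account — capital account: sale of embassy land to a foreign government 10.7, debt forgiveness received from foreign official creditors 28.0; financial account: domestic pension funds' purchases of foreign equities 93.5, sale of domestic government bonds to non-residents 90.6, purchases of foreign government bonds by domestic residents 171.6, acquisition of a foreign subsidiary by a resident firm (outward FDI) 142.8.)

-216.0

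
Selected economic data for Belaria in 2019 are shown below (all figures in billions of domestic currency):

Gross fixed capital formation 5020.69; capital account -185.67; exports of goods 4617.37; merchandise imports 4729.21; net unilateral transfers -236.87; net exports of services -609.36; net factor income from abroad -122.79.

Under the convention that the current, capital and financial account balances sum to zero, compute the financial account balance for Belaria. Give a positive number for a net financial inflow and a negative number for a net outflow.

Goods balance = 4617.37 - 4729.21 = -111.84
Services balance = -609.36
Trade balance (goods + services) = -111.84 + (-609.36) = -721.20
Net primary income = -122.79
Net secondary income = -236.87
Current account = -721.20 + (-122.79) + (-236.87) = -1080.86
Financial account = -(-1080.86 + (-185.67)) = 1266.53

1266.53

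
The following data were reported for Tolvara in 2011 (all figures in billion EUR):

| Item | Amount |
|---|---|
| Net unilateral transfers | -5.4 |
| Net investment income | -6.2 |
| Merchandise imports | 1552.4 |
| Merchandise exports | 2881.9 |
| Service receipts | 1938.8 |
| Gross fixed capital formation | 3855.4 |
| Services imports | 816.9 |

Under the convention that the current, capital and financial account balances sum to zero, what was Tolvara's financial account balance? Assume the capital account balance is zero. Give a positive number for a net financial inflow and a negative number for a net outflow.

-2439.8

Goods balance = 2881.9 - 1552.4 = 1329.5
Services balance = 1938.8 - 816.9 = 1121.9
Trade balance (goods + services) = 1329.5 + 1121.9 = 2451.4
Net primary income = -6.2
Net secondary income = -5.4
Current account = 2451.4 + (-6.2) + (-5.4) = 2439.8
Financial account = -(2439.8) = -2439.8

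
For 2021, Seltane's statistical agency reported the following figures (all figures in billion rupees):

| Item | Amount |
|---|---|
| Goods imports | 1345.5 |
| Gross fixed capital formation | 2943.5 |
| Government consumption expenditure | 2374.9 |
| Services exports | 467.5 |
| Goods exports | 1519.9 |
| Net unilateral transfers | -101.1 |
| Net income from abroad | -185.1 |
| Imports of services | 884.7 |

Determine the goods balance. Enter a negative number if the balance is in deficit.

Goods balance = 1519.9 - 1345.5 = 174.4

174.4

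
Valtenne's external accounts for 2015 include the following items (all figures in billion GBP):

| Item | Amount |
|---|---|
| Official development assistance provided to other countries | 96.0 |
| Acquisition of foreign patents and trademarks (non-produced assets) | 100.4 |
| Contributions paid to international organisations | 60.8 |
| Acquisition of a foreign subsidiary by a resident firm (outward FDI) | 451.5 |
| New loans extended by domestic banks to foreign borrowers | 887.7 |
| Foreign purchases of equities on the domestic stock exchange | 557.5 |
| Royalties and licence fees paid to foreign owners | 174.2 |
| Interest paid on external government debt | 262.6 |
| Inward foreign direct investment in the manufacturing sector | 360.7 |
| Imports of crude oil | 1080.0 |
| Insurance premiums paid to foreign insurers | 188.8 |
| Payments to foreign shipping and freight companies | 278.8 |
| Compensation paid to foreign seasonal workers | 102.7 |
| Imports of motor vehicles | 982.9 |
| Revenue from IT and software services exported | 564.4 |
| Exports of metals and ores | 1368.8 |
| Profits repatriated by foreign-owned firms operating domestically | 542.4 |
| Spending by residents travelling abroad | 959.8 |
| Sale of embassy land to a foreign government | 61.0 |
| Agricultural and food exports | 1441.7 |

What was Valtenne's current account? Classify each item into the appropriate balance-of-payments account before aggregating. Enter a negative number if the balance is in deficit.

Goods: 1441.7 - 982.9 - 1080.0 + 1368.8 = 747.6
Services: -174.2 - 959.8 + 564.4 - 188.8 - 278.8 = -1037.2
Primary income: -262.6 - 542.4 - 102.7 = -907.7
Secondary income: -60.8 - 96.0 = -156.8
Current account = 747.6 + (-1037.2) + (-907.7) + (-156.8) = -1354.1
(Excluded from the current account — capital account: acquisition of foreign patents and trademarks (non-produced assets) 100.4, sale of embassy land to a foreign government 61.0; financial account: acquisition of a foreign subsidiary by a resident firm (outward FDI) 451.5, new loans extended by domestic banks to foreign borrowers 887.7, foreign purchases of equities on the domestic stock exchange 557.5, inward foreign direct investment in the manufacturing sector 360.7.)

-1354.1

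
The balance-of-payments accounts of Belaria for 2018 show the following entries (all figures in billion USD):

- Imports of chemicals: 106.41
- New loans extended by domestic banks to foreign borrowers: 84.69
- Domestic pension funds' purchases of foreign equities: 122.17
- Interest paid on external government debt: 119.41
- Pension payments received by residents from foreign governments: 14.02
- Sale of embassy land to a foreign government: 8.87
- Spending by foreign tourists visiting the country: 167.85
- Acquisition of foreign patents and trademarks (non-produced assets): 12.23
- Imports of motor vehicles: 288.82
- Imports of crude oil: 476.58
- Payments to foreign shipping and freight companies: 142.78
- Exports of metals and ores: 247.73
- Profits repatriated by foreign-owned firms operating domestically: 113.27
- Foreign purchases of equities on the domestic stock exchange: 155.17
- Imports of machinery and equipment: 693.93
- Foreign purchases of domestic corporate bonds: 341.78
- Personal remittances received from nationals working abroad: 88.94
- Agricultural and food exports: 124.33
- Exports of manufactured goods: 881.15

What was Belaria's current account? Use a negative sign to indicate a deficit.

-417.18

Goods: 247.73 - 693.93 - 288.82 - 106.41 + 881.15 + 124.33 - 476.58 = -312.53
Services: 167.85 - 142.78 = 25.07
Primary income: -113.27 - 119.41 = -232.68
Secondary income: 88.94 + 14.02 = 102.96
Current account = (-312.53) + 25.07 + (-232.68) + 102.96 = -417.18
(Excluded from the current account — financial account: new loans extended by domestic banks to foreign borrowers 84.69, domestic pension funds' purchases of foreign equities 122.17, foreign purchases of equities on the domestic stock exchange 155.17, foreign purchases of domestic corporate bonds 341.78; capital account: sale of embassy land to a foreign government 8.87, acquisition of foreign patents and trademarks (non-produced assets) 12.23.)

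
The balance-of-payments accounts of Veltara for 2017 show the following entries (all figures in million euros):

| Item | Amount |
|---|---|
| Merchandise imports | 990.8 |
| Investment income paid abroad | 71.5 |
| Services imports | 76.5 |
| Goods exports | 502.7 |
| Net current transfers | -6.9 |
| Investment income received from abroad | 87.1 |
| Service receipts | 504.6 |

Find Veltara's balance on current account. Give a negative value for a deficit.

Goods balance = 502.7 - 990.8 = -488.1
Services balance = 504.6 - 76.5 = 428.1
Trade balance (goods + services) = -488.1 + 428.1 = -60.0
Net primary income = 87.1 - 71.5 = 15.6
Net secondary income = -6.9
Current account = -60.0 + 15.6 + (-6.9) = -51.3

-51.3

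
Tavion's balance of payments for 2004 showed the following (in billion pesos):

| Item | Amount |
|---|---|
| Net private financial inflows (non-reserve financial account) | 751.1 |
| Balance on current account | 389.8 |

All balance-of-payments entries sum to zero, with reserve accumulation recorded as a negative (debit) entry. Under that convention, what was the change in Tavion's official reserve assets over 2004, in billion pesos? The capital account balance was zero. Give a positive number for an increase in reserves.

1140.9

Official reserve transactions balance = -(389.8 + 751.1) = -1140.9
An accumulation of reserves is recorded as a debit (negative entry), so the change in the stock of reserves is the negative of that balance.
Change in official reserves = -(-1140.9) = 1140.9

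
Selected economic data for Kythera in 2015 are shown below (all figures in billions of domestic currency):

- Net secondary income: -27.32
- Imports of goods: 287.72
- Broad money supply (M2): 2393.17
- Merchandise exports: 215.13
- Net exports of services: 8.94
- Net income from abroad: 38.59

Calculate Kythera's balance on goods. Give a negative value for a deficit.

Goods balance = 215.13 - 287.72 = -72.59

-72.59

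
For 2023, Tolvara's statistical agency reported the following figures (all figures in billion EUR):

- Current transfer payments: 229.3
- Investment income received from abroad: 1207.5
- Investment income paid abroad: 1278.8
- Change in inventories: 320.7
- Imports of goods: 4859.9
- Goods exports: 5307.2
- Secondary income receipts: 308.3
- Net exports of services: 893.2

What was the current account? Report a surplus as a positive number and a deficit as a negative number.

Goods balance = 5307.2 - 4859.9 = 447.3
Services balance = 893.2
Trade balance (goods + services) = 447.3 + 893.2 = 1340.5
Net primary income = 1207.5 - 1278.8 = -71.3
Net secondary income = 308.3 - 229.3 = 79.0
Current account = 1340.5 + (-71.3) + 79.0 = 1348.2

1348.2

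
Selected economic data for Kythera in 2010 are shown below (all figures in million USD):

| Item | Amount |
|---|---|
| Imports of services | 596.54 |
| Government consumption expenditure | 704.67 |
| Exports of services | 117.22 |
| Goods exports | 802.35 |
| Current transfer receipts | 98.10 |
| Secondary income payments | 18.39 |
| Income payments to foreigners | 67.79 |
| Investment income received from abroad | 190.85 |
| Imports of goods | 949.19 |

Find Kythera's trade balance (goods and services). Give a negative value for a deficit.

Goods balance = 802.35 - 949.19 = -146.84
Services balance = 117.22 - 596.54 = -479.32
Trade balance (goods + services) = -146.84 + (-479.32) = -626.16

-626.16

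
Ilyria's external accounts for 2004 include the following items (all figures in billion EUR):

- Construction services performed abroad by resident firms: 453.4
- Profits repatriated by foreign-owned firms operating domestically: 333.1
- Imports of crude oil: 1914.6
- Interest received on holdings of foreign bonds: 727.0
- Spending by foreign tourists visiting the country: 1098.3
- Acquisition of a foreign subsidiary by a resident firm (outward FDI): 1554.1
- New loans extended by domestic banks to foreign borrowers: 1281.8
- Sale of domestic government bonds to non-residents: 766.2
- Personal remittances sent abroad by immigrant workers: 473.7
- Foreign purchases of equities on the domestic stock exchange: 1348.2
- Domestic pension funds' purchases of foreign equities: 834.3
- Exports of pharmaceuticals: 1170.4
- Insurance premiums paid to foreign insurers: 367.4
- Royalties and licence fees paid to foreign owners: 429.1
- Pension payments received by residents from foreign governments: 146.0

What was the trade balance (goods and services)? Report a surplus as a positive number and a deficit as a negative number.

11.0

Goods: 1170.4 - 1914.6 = -744.2
Services: -367.4 - 429.1 + 1098.3 + 453.4 = 755.2
Trade balance = -744.2 + 755.2 = 11.0
(Excluded from the trade balance — primary income: profits repatriated by foreign-owned firms operating domestically 333.1, interest received on holdings of foreign bonds 727.0; financial account: acquisition of a foreign subsidiary by a resident firm (outward FDI) 1554.1, new loans extended by domestic banks to foreign borrowers 1281.8, sale of domestic government bonds to non-residents 766.2, foreign purchases of equities on the domestic stock exchange 1348.2, domestic pension funds' purchases of foreign equities 834.3; secondary income: personal remittances sent abroad by immigrant workers 473.7, pension payments received by residents from foreign governments 146.0.)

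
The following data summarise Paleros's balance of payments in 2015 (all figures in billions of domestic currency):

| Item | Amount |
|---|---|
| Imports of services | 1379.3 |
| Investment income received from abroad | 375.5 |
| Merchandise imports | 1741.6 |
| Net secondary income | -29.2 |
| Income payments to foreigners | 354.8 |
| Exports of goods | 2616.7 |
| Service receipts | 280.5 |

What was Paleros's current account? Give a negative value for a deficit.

Goods balance = 2616.7 - 1741.6 = 875.1
Services balance = 280.5 - 1379.3 = -1098.8
Trade balance (goods + services) = 875.1 + (-1098.8) = -223.7
Net primary income = 375.5 - 354.8 = 20.7
Net secondary income = -29.2
Current account = -223.7 + 20.7 + (-29.2) = -232.2

-232.2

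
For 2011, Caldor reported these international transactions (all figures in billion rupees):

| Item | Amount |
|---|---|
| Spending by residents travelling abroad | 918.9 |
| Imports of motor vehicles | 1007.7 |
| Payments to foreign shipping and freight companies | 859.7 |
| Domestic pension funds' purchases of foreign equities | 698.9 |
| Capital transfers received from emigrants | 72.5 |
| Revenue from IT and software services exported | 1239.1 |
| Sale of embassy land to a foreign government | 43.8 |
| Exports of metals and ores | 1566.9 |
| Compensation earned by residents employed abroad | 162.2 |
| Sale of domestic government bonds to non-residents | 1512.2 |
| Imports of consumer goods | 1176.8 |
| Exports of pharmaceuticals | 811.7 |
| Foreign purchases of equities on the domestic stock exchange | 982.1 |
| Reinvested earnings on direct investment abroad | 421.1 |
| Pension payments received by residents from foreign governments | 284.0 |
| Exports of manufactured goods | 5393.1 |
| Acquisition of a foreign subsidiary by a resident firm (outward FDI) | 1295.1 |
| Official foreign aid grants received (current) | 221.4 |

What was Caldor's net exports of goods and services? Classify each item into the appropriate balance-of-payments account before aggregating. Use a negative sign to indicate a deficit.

Goods: 811.7 + 1566.9 + 5393.1 - 1007.7 - 1176.8 = 5587.2
Services: -918.9 + 1239.1 - 859.7 = -539.5
Trade balance = 5587.2 + (-539.5) = 5047.7
(Excluded from the trade balance — financial account: domestic pension funds' purchases of foreign equities 698.9, sale of domestic government bonds to non-residents 1512.2, foreign purchases of equities on the domestic stock exchange 982.1, acquisition of a foreign subsidiary by a resident firm (outward FDI) 1295.1; capital account: capital transfers received from emigrants 72.5, sale of embassy land to a foreign government 43.8; primary income: compensation earned by residents employed abroad 162.2, reinvested earnings on direct investment abroad 421.1; secondary income: pension payments received by residents from foreign governments 284.0, official foreign aid grants received (current) 221.4.)

5047.7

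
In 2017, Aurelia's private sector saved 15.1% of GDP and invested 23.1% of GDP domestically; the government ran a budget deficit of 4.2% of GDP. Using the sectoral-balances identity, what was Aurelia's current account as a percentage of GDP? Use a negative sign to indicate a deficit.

-12.2

By the sectoral-balances identity, CA = (S_private - I) + (T - G).
Private balance = 15.1 - 23.1 = -8.0
Government balance (T - G) = -4.2
CA = -8.0 + (-4.2) = -12.2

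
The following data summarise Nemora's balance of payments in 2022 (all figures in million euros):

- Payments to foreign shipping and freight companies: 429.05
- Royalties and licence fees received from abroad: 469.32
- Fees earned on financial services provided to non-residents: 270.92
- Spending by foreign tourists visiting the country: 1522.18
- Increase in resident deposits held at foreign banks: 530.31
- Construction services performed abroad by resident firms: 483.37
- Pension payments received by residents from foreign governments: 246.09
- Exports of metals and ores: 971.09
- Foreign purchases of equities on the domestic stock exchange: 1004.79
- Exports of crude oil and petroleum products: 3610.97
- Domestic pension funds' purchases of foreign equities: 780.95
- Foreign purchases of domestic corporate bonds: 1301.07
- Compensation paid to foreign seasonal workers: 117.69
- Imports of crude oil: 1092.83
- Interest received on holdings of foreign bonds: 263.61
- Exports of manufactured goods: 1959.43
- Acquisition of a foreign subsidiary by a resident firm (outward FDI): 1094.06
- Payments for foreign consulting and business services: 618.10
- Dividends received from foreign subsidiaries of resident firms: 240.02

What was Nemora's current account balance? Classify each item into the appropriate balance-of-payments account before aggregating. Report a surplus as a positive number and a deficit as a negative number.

Goods: 1959.43 + 3610.97 + 971.09 - 1092.83 = 5448.66
Services: 1522.18 - 429.05 + 469.32 - 618.10 + 270.92 + 483.37 = 1698.64
Primary income: -117.69 + 240.02 + 263.61 = 385.94
Secondary income: 246.09
Current account = 5448.66 + 1698.64 + 385.94 + 246.09 = 7779.33
(Excluded from the current account — financial account: increase in resident deposits held at foreign banks 530.31, foreign purchases of equities on the domestic stock exchange 1004.79, domestic pension funds' purchases of foreign equities 780.95, foreign purchases of domestic corporate bonds 1301.07, acquisition of a foreign subsidiary by a resident firm (outward FDI) 1094.06.)

7779.33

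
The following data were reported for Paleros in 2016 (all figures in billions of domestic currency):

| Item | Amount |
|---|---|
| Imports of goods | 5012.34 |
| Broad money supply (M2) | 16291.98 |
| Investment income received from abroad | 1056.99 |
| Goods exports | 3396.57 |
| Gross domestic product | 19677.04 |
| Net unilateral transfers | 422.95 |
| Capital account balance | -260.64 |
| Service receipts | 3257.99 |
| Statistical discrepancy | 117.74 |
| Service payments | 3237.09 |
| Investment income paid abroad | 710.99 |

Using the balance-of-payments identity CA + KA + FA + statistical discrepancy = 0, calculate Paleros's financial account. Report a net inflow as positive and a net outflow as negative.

968.82

Goods balance = 3396.57 - 5012.34 = -1615.77
Services balance = 3257.99 - 3237.09 = 20.90
Trade balance (goods + services) = -1615.77 + 20.90 = -1594.87
Net primary income = 1056.99 - 710.99 = 346.00
Net secondary income = 422.95
Current account = -1594.87 + 346.00 + 422.95 = -825.92
Financial account = -(-825.92 + (-260.64) + 117.74) = 968.82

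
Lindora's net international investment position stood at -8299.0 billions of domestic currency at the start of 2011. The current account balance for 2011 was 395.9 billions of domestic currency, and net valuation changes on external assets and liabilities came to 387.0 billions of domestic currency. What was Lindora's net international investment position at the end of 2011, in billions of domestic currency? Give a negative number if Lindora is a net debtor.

-7516.1

Change in NIIP = current account + net valuation change = 395.9 + 387.0 = 782.9
End-of-year NIIP = -8299.0 + 782.9 = -7516.1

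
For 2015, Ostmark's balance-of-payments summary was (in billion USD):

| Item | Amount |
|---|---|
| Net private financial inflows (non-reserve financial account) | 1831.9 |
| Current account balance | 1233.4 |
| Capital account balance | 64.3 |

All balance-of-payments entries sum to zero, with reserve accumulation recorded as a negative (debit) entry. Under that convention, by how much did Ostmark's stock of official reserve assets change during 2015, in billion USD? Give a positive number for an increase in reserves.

3129.6

Official reserve transactions balance = -(1233.4 + 64.3 + 1831.9) = -3129.6
An accumulation of reserves is recorded as a debit (negative entry), so the change in the stock of reserves is the negative of that balance.
Change in official reserves = -(-3129.6) = 3129.6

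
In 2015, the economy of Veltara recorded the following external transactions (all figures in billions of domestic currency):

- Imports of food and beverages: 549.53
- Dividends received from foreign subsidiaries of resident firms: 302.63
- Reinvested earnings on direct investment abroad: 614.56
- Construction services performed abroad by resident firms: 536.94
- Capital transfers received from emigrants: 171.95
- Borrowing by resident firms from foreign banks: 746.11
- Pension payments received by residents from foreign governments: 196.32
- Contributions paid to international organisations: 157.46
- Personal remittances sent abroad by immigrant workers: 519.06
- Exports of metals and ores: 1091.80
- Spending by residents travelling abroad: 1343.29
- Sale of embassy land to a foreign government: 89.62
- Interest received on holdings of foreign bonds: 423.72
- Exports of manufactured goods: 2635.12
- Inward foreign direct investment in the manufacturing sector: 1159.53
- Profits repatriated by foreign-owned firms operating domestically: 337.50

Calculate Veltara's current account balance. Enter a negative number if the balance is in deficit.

Goods: 2635.12 + 1091.80 - 549.53 = 3177.39
Services: 536.94 - 1343.29 = -806.35
Primary income: 614.56 - 337.50 + 302.63 + 423.72 = 1003.41
Secondary income: -157.46 + 196.32 - 519.06 = -480.20
Current account = 3177.39 + (-806.35) + 1003.41 + (-480.20) = 2894.25
(Excluded from the current account — capital account: capital transfers received from emigrants 171.95, sale of embassy land to a foreign government 89.62; financial account: borrowing by resident firms from foreign banks 746.11, inward foreign direct investment in the manufacturing sector 1159.53.)

2894.25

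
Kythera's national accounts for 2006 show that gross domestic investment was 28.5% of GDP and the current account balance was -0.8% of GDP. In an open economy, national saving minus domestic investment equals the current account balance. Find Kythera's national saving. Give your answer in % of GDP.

27.7

S - I = CA (net lending to the rest of the world).
S = I + CA = 28.5 + (-0.8) = 27.7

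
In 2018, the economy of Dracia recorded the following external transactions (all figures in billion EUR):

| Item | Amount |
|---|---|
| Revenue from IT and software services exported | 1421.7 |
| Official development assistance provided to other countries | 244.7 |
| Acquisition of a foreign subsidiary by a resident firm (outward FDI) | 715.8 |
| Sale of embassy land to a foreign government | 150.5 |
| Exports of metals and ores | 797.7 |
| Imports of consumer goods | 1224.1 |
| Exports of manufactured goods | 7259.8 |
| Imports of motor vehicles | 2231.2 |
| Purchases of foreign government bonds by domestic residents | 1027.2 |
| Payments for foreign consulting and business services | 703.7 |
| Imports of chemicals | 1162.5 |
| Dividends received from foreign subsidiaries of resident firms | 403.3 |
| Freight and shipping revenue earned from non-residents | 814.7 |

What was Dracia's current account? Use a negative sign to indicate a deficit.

5131.0

Goods: 797.7 - 1224.1 - 1162.5 - 2231.2 + 7259.8 = 3439.7
Services: 1421.7 + 814.7 - 703.7 = 1532.7
Primary income: 403.3
Secondary income: -244.7
Current account = 3439.7 + 1532.7 + 403.3 + (-244.7) = 5131.0
(Excluded from the current account — financial account: acquisition of a foreign subsidiary by a resident firm (outward FDI) 715.8, purchases of foreign government bonds by domestic residents 1027.2; capital account: sale of embassy land to a foreign government 150.5.)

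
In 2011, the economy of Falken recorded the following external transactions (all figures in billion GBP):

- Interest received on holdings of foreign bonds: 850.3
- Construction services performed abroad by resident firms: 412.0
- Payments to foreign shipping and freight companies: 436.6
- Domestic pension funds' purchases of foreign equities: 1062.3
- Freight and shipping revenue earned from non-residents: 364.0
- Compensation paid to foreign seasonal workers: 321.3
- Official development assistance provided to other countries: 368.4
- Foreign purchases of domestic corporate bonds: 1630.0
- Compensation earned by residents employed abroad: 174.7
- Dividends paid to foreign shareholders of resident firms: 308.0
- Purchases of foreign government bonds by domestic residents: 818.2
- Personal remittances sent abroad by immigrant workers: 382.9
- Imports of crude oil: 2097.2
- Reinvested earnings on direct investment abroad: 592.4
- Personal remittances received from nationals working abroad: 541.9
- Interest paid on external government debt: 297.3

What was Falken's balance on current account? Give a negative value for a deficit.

Goods: -2097.2
Services: 364.0 - 436.6 + 412.0 = 339.4
Primary income: -308.0 + 850.3 - 297.3 + 592.4 - 321.3 + 174.7 = 690.8
Secondary income: 541.9 - 382.9 - 368.4 = -209.4
Current account = (-2097.2) + 339.4 + 690.8 + (-209.4) = -1276.4
(Excluded from the current account — financial account: domestic pension funds' purchases of foreign equities 1062.3, foreign purchases of domestic corporate bonds 1630.0, purchases of foreign government bonds by domestic residents 818.2.)

-1276.4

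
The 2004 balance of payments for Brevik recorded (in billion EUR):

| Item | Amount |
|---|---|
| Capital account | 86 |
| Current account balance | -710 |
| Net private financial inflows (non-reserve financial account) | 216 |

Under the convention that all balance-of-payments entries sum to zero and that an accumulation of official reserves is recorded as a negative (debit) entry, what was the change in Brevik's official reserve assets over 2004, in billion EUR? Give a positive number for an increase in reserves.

-408

Official reserve transactions balance = -((-710) + 86 + 216) = 408
An accumulation of reserves is recorded as a debit (negative entry), so the change in the stock of reserves is the negative of that balance.
Change in official reserves = -(408) = -408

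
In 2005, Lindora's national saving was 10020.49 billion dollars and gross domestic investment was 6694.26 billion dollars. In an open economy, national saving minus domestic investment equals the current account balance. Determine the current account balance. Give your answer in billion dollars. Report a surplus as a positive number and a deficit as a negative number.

S - I = CA (net lending to the rest of the world).
CA = S - I = 10020.49 - 6694.26 = 3326.23

3326.23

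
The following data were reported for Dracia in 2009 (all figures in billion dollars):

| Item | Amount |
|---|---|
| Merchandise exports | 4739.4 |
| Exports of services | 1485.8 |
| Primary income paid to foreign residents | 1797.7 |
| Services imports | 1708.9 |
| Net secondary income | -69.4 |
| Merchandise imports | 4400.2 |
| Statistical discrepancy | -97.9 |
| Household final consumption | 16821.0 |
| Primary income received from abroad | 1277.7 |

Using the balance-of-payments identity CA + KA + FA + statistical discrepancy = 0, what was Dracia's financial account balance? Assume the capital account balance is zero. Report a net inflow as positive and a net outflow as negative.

571.2

Goods balance = 4739.4 - 4400.2 = 339.2
Services balance = 1485.8 - 1708.9 = -223.1
Trade balance (goods + services) = 339.2 + (-223.1) = 116.1
Net primary income = 1277.7 - 1797.7 = -520.0
Net secondary income = -69.4
Current account = 116.1 + (-520.0) + (-69.4) = -473.3
Financial account = -(-473.3 + (-97.9)) = 571.2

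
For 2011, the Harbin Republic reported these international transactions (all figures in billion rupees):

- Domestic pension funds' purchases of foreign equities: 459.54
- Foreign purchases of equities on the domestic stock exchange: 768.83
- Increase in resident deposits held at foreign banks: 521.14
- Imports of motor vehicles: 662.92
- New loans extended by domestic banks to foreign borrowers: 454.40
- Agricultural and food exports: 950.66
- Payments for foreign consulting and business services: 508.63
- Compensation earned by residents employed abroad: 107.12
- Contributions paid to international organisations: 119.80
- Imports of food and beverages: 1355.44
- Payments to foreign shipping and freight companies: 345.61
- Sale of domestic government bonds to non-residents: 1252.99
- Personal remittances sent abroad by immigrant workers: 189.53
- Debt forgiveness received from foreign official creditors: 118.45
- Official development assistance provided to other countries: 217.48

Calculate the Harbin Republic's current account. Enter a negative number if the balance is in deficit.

-2341.63

Goods: -662.92 - 1355.44 + 950.66 = -1067.70
Services: -345.61 - 508.63 = -854.24
Primary income: 107.12
Secondary income: -189.53 - 217.48 - 119.80 = -526.81
Current account = (-1067.70) + (-854.24) + 107.12 + (-526.81) = -2341.63
(Excluded from the current account — financial account: domestic pension funds' purchases of foreign equities 459.54, foreign purchases of equities on the domestic stock exchange 768.83, increase in resident deposits held at foreign banks 521.14, new loans extended by domestic banks to foreign borrowers 454.40, sale of domestic government bonds to non-residents 1252.99; capital account: debt forgiveness received from foreign official creditors 118.45.)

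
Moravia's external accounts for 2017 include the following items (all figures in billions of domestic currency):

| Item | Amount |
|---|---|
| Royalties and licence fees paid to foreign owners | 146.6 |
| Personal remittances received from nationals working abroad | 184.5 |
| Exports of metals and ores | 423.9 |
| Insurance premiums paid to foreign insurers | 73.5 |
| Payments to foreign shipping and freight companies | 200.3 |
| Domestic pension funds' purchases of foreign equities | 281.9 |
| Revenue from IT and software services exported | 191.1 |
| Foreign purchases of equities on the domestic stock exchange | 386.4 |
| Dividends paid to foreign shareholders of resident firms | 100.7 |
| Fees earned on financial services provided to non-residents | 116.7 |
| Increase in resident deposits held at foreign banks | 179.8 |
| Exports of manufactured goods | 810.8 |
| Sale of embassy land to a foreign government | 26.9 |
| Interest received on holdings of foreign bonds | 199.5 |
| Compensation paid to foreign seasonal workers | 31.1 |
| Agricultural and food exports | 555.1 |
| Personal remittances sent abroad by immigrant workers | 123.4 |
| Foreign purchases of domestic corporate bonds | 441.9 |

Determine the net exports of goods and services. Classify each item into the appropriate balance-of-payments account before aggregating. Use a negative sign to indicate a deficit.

Goods: 555.1 + 810.8 + 423.9 = 1789.8
Services: 116.7 + 191.1 - 146.6 - 200.3 - 73.5 = -112.6
Trade balance = 1789.8 + (-112.6) = 1677.2
(Excluded from the trade balance — secondary income: personal remittances received from nationals working abroad 184.5, personal remittances sent abroad by immigrant workers 123.4; financial account: domestic pension funds' purchases of foreign equities 281.9, foreign purchases of equities on the domestic stock exchange 386.4, increase in resident deposits held at foreign banks 179.8, foreign purchases of domestic corporate bonds 441.9; primary income: dividends paid to foreign shareholders of resident firms 100.7, interest received on holdings of foreign bonds 199.5, compensation paid to foreign seasonal workers 31.1; capital account: sale of embassy land to a foreign government 26.9.)

1677.2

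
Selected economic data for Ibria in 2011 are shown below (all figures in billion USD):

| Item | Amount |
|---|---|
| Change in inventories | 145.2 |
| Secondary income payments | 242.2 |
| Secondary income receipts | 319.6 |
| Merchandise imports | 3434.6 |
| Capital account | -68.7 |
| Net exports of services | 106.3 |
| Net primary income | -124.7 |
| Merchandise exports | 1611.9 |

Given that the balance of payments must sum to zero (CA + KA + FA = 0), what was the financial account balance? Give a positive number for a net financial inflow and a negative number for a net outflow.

1832.4

Goods balance = 1611.9 - 3434.6 = -1822.7
Services balance = 106.3
Trade balance (goods + services) = -1822.7 + 106.3 = -1716.4
Net primary income = -124.7
Net secondary income = 319.6 - 242.2 = 77.4
Current account = -1716.4 + (-124.7) + 77.4 = -1763.7
Financial account = -(-1763.7 + (-68.7)) = 1832.4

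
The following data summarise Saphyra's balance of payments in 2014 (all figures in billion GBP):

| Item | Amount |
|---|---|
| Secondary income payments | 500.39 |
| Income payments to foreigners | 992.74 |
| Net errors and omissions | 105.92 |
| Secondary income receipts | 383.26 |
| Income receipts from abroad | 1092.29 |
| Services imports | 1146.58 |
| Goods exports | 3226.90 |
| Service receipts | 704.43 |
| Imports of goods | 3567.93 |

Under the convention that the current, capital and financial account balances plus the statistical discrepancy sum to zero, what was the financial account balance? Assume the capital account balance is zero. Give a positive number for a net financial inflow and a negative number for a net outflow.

694.84

Goods balance = 3226.90 - 3567.93 = -341.03
Services balance = 704.43 - 1146.58 = -442.15
Trade balance (goods + services) = -341.03 + (-442.15) = -783.18
Net primary income = 1092.29 - 992.74 = 99.55
Net secondary income = 383.26 - 500.39 = -117.13
Current account = -783.18 + 99.55 + (-117.13) = -800.76
Financial account = -(-800.76 + 105.92) = 694.84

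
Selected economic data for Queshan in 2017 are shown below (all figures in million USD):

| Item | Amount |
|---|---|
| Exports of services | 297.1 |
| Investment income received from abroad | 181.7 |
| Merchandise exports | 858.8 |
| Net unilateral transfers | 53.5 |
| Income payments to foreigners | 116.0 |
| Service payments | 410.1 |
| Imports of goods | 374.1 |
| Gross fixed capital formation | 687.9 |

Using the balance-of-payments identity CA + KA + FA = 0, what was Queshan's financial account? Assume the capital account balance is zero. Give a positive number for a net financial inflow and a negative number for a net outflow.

-490.9

Goods balance = 858.8 - 374.1 = 484.7
Services balance = 297.1 - 410.1 = -113.0
Trade balance (goods + services) = 484.7 + (-113.0) = 371.7
Net primary income = 181.7 - 116.0 = 65.7
Net secondary income = 53.5
Current account = 371.7 + 65.7 + 53.5 = 490.9
Financial account = -(490.9) = -490.9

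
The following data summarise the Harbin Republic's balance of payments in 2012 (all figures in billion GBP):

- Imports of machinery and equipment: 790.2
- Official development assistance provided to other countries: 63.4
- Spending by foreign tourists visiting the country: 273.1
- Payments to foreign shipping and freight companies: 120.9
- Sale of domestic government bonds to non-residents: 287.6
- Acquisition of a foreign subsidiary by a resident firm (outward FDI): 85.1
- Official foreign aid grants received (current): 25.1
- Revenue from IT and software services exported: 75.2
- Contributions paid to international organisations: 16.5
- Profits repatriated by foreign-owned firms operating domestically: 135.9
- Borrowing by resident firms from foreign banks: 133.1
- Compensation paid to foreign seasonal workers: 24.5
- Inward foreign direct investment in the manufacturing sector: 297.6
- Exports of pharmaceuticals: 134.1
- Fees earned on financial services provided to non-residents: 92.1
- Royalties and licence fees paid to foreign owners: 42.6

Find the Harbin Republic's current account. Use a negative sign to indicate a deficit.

-594.4

Goods: -790.2 + 134.1 = -656.1
Services: 273.1 - 42.6 - 120.9 + 92.1 + 75.2 = 276.9
Primary income: -135.9 - 24.5 = -160.4
Secondary income: 25.1 - 16.5 - 63.4 = -54.8
Current account = (-656.1) + 276.9 + (-160.4) + (-54.8) = -594.4
(Excluded from the current account — financial account: sale of domestic government bonds to non-residents 287.6, acquisition of a foreign subsidiary by a resident firm (outward FDI) 85.1, borrowing by resident firms from foreign banks 133.1, inward foreign direct investment in the manufacturing sector 297.6.)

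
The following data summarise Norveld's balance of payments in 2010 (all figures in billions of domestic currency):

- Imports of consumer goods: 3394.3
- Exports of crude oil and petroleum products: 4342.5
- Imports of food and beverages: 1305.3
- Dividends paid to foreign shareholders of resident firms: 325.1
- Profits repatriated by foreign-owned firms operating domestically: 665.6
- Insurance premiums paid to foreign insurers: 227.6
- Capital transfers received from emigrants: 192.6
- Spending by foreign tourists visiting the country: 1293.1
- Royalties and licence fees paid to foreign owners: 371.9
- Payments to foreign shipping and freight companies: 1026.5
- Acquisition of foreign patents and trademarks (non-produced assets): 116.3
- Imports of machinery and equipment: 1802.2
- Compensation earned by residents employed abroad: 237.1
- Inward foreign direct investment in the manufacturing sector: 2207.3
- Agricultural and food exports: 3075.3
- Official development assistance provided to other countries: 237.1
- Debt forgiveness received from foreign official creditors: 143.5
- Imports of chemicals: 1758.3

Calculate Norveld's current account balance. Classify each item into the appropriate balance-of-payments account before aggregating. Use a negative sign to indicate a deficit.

-2165.9

Goods: -1305.3 - 1802.2 + 3075.3 - 3394.3 + 4342.5 - 1758.3 = -842.3
Services: -227.6 - 1026.5 - 371.9 + 1293.1 = -332.9
Primary income: -325.1 + 237.1 - 665.6 = -753.6
Secondary income: -237.1
Current account = (-842.3) + (-332.9) + (-753.6) + (-237.1) = -2165.9
(Excluded from the current account — capital account: capital transfers received from emigrants 192.6, acquisition of foreign patents and trademarks (non-produced assets) 116.3, debt forgiveness received from foreign official creditors 143.5; financial account: inward foreign direct investment in the manufacturing sector 2207.3.)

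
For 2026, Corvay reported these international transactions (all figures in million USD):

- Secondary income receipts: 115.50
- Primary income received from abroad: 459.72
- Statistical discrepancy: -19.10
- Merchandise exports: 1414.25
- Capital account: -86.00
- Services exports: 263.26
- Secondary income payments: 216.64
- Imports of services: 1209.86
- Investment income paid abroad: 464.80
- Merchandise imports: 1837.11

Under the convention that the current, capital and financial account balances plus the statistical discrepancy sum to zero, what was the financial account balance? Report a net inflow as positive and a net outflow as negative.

Goods balance = 1414.25 - 1837.11 = -422.86
Services balance = 263.26 - 1209.86 = -946.60
Trade balance (goods + services) = -422.86 + (-946.60) = -1369.46
Net primary income = 459.72 - 464.80 = -5.08
Net secondary income = 115.50 - 216.64 = -101.14
Current account = -1369.46 + (-5.08) + (-101.14) = -1475.68
Financial account = -(-1475.68 + (-86.00) + (-19.10)) = 1580.78

1580.78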